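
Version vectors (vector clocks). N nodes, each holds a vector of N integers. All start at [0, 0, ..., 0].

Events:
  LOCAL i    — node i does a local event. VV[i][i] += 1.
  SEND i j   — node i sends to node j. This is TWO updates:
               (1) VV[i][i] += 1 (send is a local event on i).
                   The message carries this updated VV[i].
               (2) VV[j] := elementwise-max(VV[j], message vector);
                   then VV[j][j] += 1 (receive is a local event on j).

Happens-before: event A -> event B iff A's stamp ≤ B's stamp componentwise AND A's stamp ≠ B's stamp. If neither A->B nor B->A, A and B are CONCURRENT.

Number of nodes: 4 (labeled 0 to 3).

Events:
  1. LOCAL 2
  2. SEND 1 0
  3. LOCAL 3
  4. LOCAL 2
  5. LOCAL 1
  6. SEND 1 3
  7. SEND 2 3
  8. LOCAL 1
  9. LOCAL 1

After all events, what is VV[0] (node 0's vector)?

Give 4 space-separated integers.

Answer: 1 1 0 0

Derivation:
Initial: VV[0]=[0, 0, 0, 0]
Initial: VV[1]=[0, 0, 0, 0]
Initial: VV[2]=[0, 0, 0, 0]
Initial: VV[3]=[0, 0, 0, 0]
Event 1: LOCAL 2: VV[2][2]++ -> VV[2]=[0, 0, 1, 0]
Event 2: SEND 1->0: VV[1][1]++ -> VV[1]=[0, 1, 0, 0], msg_vec=[0, 1, 0, 0]; VV[0]=max(VV[0],msg_vec) then VV[0][0]++ -> VV[0]=[1, 1, 0, 0]
Event 3: LOCAL 3: VV[3][3]++ -> VV[3]=[0, 0, 0, 1]
Event 4: LOCAL 2: VV[2][2]++ -> VV[2]=[0, 0, 2, 0]
Event 5: LOCAL 1: VV[1][1]++ -> VV[1]=[0, 2, 0, 0]
Event 6: SEND 1->3: VV[1][1]++ -> VV[1]=[0, 3, 0, 0], msg_vec=[0, 3, 0, 0]; VV[3]=max(VV[3],msg_vec) then VV[3][3]++ -> VV[3]=[0, 3, 0, 2]
Event 7: SEND 2->3: VV[2][2]++ -> VV[2]=[0, 0, 3, 0], msg_vec=[0, 0, 3, 0]; VV[3]=max(VV[3],msg_vec) then VV[3][3]++ -> VV[3]=[0, 3, 3, 3]
Event 8: LOCAL 1: VV[1][1]++ -> VV[1]=[0, 4, 0, 0]
Event 9: LOCAL 1: VV[1][1]++ -> VV[1]=[0, 5, 0, 0]
Final vectors: VV[0]=[1, 1, 0, 0]; VV[1]=[0, 5, 0, 0]; VV[2]=[0, 0, 3, 0]; VV[3]=[0, 3, 3, 3]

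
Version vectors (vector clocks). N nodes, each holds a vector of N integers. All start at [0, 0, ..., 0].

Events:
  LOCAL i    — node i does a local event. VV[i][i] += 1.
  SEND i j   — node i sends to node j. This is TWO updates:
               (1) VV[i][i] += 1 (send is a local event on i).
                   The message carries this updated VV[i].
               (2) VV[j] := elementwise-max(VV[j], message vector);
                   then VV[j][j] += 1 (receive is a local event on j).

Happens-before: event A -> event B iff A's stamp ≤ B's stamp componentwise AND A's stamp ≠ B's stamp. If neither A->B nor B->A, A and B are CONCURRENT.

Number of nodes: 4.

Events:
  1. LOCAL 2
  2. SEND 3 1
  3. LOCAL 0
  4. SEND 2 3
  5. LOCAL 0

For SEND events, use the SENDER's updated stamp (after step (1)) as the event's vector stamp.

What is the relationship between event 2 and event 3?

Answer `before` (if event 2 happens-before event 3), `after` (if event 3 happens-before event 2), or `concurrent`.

Answer: concurrent

Derivation:
Initial: VV[0]=[0, 0, 0, 0]
Initial: VV[1]=[0, 0, 0, 0]
Initial: VV[2]=[0, 0, 0, 0]
Initial: VV[3]=[0, 0, 0, 0]
Event 1: LOCAL 2: VV[2][2]++ -> VV[2]=[0, 0, 1, 0]
Event 2: SEND 3->1: VV[3][3]++ -> VV[3]=[0, 0, 0, 1], msg_vec=[0, 0, 0, 1]; VV[1]=max(VV[1],msg_vec) then VV[1][1]++ -> VV[1]=[0, 1, 0, 1]
Event 3: LOCAL 0: VV[0][0]++ -> VV[0]=[1, 0, 0, 0]
Event 4: SEND 2->3: VV[2][2]++ -> VV[2]=[0, 0, 2, 0], msg_vec=[0, 0, 2, 0]; VV[3]=max(VV[3],msg_vec) then VV[3][3]++ -> VV[3]=[0, 0, 2, 2]
Event 5: LOCAL 0: VV[0][0]++ -> VV[0]=[2, 0, 0, 0]
Event 2 stamp: [0, 0, 0, 1]
Event 3 stamp: [1, 0, 0, 0]
[0, 0, 0, 1] <= [1, 0, 0, 0]? False
[1, 0, 0, 0] <= [0, 0, 0, 1]? False
Relation: concurrent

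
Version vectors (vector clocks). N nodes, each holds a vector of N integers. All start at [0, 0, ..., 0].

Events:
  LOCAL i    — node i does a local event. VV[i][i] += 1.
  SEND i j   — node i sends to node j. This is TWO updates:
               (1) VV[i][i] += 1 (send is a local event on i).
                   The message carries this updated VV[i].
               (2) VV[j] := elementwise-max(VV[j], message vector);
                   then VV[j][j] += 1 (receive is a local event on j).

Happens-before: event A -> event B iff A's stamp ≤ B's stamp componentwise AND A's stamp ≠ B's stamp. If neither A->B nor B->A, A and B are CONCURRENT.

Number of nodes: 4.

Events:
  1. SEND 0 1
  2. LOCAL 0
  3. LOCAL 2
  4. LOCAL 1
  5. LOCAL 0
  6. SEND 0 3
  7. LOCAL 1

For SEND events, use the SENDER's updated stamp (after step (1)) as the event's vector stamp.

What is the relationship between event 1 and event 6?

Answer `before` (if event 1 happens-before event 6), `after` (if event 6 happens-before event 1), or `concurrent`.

Initial: VV[0]=[0, 0, 0, 0]
Initial: VV[1]=[0, 0, 0, 0]
Initial: VV[2]=[0, 0, 0, 0]
Initial: VV[3]=[0, 0, 0, 0]
Event 1: SEND 0->1: VV[0][0]++ -> VV[0]=[1, 0, 0, 0], msg_vec=[1, 0, 0, 0]; VV[1]=max(VV[1],msg_vec) then VV[1][1]++ -> VV[1]=[1, 1, 0, 0]
Event 2: LOCAL 0: VV[0][0]++ -> VV[0]=[2, 0, 0, 0]
Event 3: LOCAL 2: VV[2][2]++ -> VV[2]=[0, 0, 1, 0]
Event 4: LOCAL 1: VV[1][1]++ -> VV[1]=[1, 2, 0, 0]
Event 5: LOCAL 0: VV[0][0]++ -> VV[0]=[3, 0, 0, 0]
Event 6: SEND 0->3: VV[0][0]++ -> VV[0]=[4, 0, 0, 0], msg_vec=[4, 0, 0, 0]; VV[3]=max(VV[3],msg_vec) then VV[3][3]++ -> VV[3]=[4, 0, 0, 1]
Event 7: LOCAL 1: VV[1][1]++ -> VV[1]=[1, 3, 0, 0]
Event 1 stamp: [1, 0, 0, 0]
Event 6 stamp: [4, 0, 0, 0]
[1, 0, 0, 0] <= [4, 0, 0, 0]? True
[4, 0, 0, 0] <= [1, 0, 0, 0]? False
Relation: before

Answer: before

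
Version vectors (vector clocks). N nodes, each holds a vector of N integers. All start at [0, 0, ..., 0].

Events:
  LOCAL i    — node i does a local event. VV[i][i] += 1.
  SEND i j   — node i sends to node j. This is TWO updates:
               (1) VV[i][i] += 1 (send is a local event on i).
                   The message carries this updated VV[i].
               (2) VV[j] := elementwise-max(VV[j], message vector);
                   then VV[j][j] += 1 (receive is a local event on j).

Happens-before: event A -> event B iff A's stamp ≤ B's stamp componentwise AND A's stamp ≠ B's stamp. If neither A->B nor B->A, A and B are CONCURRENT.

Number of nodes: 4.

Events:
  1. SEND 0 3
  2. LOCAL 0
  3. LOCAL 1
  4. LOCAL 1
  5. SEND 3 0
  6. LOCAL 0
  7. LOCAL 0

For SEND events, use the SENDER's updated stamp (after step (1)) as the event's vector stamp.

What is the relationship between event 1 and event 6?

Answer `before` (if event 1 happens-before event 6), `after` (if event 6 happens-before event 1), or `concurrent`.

Answer: before

Derivation:
Initial: VV[0]=[0, 0, 0, 0]
Initial: VV[1]=[0, 0, 0, 0]
Initial: VV[2]=[0, 0, 0, 0]
Initial: VV[3]=[0, 0, 0, 0]
Event 1: SEND 0->3: VV[0][0]++ -> VV[0]=[1, 0, 0, 0], msg_vec=[1, 0, 0, 0]; VV[3]=max(VV[3],msg_vec) then VV[3][3]++ -> VV[3]=[1, 0, 0, 1]
Event 2: LOCAL 0: VV[0][0]++ -> VV[0]=[2, 0, 0, 0]
Event 3: LOCAL 1: VV[1][1]++ -> VV[1]=[0, 1, 0, 0]
Event 4: LOCAL 1: VV[1][1]++ -> VV[1]=[0, 2, 0, 0]
Event 5: SEND 3->0: VV[3][3]++ -> VV[3]=[1, 0, 0, 2], msg_vec=[1, 0, 0, 2]; VV[0]=max(VV[0],msg_vec) then VV[0][0]++ -> VV[0]=[3, 0, 0, 2]
Event 6: LOCAL 0: VV[0][0]++ -> VV[0]=[4, 0, 0, 2]
Event 7: LOCAL 0: VV[0][0]++ -> VV[0]=[5, 0, 0, 2]
Event 1 stamp: [1, 0, 0, 0]
Event 6 stamp: [4, 0, 0, 2]
[1, 0, 0, 0] <= [4, 0, 0, 2]? True
[4, 0, 0, 2] <= [1, 0, 0, 0]? False
Relation: before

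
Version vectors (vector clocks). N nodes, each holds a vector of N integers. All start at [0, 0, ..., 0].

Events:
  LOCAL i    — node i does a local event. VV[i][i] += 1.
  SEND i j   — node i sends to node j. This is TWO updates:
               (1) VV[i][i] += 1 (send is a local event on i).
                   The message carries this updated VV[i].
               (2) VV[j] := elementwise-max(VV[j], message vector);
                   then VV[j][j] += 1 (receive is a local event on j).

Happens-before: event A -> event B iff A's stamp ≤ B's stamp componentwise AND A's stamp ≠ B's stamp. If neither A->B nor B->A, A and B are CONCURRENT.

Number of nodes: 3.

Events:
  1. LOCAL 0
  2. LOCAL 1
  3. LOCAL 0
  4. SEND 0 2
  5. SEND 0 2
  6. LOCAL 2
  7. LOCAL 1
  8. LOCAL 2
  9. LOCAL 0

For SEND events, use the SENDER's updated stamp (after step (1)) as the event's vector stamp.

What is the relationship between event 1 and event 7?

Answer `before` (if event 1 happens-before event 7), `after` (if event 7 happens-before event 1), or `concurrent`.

Answer: concurrent

Derivation:
Initial: VV[0]=[0, 0, 0]
Initial: VV[1]=[0, 0, 0]
Initial: VV[2]=[0, 0, 0]
Event 1: LOCAL 0: VV[0][0]++ -> VV[0]=[1, 0, 0]
Event 2: LOCAL 1: VV[1][1]++ -> VV[1]=[0, 1, 0]
Event 3: LOCAL 0: VV[0][0]++ -> VV[0]=[2, 0, 0]
Event 4: SEND 0->2: VV[0][0]++ -> VV[0]=[3, 0, 0], msg_vec=[3, 0, 0]; VV[2]=max(VV[2],msg_vec) then VV[2][2]++ -> VV[2]=[3, 0, 1]
Event 5: SEND 0->2: VV[0][0]++ -> VV[0]=[4, 0, 0], msg_vec=[4, 0, 0]; VV[2]=max(VV[2],msg_vec) then VV[2][2]++ -> VV[2]=[4, 0, 2]
Event 6: LOCAL 2: VV[2][2]++ -> VV[2]=[4, 0, 3]
Event 7: LOCAL 1: VV[1][1]++ -> VV[1]=[0, 2, 0]
Event 8: LOCAL 2: VV[2][2]++ -> VV[2]=[4, 0, 4]
Event 9: LOCAL 0: VV[0][0]++ -> VV[0]=[5, 0, 0]
Event 1 stamp: [1, 0, 0]
Event 7 stamp: [0, 2, 0]
[1, 0, 0] <= [0, 2, 0]? False
[0, 2, 0] <= [1, 0, 0]? False
Relation: concurrent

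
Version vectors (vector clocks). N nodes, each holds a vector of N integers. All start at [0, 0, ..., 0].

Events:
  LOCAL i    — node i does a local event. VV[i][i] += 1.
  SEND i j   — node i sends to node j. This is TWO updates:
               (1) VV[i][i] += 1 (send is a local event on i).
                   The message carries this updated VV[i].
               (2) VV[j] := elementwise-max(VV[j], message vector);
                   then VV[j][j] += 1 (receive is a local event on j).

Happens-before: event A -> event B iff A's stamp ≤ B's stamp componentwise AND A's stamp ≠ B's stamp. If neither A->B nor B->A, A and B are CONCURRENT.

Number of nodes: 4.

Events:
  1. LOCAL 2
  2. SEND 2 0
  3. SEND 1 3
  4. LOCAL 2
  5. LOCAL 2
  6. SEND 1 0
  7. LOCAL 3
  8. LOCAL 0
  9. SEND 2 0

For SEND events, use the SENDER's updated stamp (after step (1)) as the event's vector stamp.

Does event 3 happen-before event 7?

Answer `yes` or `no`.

Initial: VV[0]=[0, 0, 0, 0]
Initial: VV[1]=[0, 0, 0, 0]
Initial: VV[2]=[0, 0, 0, 0]
Initial: VV[3]=[0, 0, 0, 0]
Event 1: LOCAL 2: VV[2][2]++ -> VV[2]=[0, 0, 1, 0]
Event 2: SEND 2->0: VV[2][2]++ -> VV[2]=[0, 0, 2, 0], msg_vec=[0, 0, 2, 0]; VV[0]=max(VV[0],msg_vec) then VV[0][0]++ -> VV[0]=[1, 0, 2, 0]
Event 3: SEND 1->3: VV[1][1]++ -> VV[1]=[0, 1, 0, 0], msg_vec=[0, 1, 0, 0]; VV[3]=max(VV[3],msg_vec) then VV[3][3]++ -> VV[3]=[0, 1, 0, 1]
Event 4: LOCAL 2: VV[2][2]++ -> VV[2]=[0, 0, 3, 0]
Event 5: LOCAL 2: VV[2][2]++ -> VV[2]=[0, 0, 4, 0]
Event 6: SEND 1->0: VV[1][1]++ -> VV[1]=[0, 2, 0, 0], msg_vec=[0, 2, 0, 0]; VV[0]=max(VV[0],msg_vec) then VV[0][0]++ -> VV[0]=[2, 2, 2, 0]
Event 7: LOCAL 3: VV[3][3]++ -> VV[3]=[0, 1, 0, 2]
Event 8: LOCAL 0: VV[0][0]++ -> VV[0]=[3, 2, 2, 0]
Event 9: SEND 2->0: VV[2][2]++ -> VV[2]=[0, 0, 5, 0], msg_vec=[0, 0, 5, 0]; VV[0]=max(VV[0],msg_vec) then VV[0][0]++ -> VV[0]=[4, 2, 5, 0]
Event 3 stamp: [0, 1, 0, 0]
Event 7 stamp: [0, 1, 0, 2]
[0, 1, 0, 0] <= [0, 1, 0, 2]? True. Equal? False. Happens-before: True

Answer: yes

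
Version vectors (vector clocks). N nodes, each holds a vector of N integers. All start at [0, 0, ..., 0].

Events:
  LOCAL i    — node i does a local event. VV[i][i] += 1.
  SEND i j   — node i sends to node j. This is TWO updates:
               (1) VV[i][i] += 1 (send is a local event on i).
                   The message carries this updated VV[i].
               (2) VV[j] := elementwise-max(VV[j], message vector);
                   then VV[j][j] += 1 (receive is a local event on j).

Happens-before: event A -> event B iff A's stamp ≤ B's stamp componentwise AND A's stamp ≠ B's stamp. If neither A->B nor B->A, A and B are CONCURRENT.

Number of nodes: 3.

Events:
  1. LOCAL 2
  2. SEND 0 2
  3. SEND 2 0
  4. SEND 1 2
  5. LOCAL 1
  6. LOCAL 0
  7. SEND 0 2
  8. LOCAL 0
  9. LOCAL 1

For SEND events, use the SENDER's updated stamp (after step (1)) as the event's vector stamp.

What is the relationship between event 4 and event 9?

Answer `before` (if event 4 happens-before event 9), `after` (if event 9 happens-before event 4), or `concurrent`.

Initial: VV[0]=[0, 0, 0]
Initial: VV[1]=[0, 0, 0]
Initial: VV[2]=[0, 0, 0]
Event 1: LOCAL 2: VV[2][2]++ -> VV[2]=[0, 0, 1]
Event 2: SEND 0->2: VV[0][0]++ -> VV[0]=[1, 0, 0], msg_vec=[1, 0, 0]; VV[2]=max(VV[2],msg_vec) then VV[2][2]++ -> VV[2]=[1, 0, 2]
Event 3: SEND 2->0: VV[2][2]++ -> VV[2]=[1, 0, 3], msg_vec=[1, 0, 3]; VV[0]=max(VV[0],msg_vec) then VV[0][0]++ -> VV[0]=[2, 0, 3]
Event 4: SEND 1->2: VV[1][1]++ -> VV[1]=[0, 1, 0], msg_vec=[0, 1, 0]; VV[2]=max(VV[2],msg_vec) then VV[2][2]++ -> VV[2]=[1, 1, 4]
Event 5: LOCAL 1: VV[1][1]++ -> VV[1]=[0, 2, 0]
Event 6: LOCAL 0: VV[0][0]++ -> VV[0]=[3, 0, 3]
Event 7: SEND 0->2: VV[0][0]++ -> VV[0]=[4, 0, 3], msg_vec=[4, 0, 3]; VV[2]=max(VV[2],msg_vec) then VV[2][2]++ -> VV[2]=[4, 1, 5]
Event 8: LOCAL 0: VV[0][0]++ -> VV[0]=[5, 0, 3]
Event 9: LOCAL 1: VV[1][1]++ -> VV[1]=[0, 3, 0]
Event 4 stamp: [0, 1, 0]
Event 9 stamp: [0, 3, 0]
[0, 1, 0] <= [0, 3, 0]? True
[0, 3, 0] <= [0, 1, 0]? False
Relation: before

Answer: before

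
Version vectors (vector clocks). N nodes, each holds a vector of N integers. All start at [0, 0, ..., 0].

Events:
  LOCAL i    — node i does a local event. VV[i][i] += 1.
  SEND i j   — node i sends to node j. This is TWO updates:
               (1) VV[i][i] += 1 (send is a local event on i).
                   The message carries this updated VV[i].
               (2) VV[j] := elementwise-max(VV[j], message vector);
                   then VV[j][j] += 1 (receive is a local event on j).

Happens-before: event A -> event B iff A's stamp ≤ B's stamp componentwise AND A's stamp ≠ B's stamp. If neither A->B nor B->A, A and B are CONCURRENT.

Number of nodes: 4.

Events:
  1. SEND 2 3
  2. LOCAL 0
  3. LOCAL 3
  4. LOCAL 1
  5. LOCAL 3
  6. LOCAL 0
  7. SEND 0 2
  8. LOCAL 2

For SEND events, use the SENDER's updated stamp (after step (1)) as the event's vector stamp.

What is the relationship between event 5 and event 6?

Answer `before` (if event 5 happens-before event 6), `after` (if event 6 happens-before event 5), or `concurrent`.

Answer: concurrent

Derivation:
Initial: VV[0]=[0, 0, 0, 0]
Initial: VV[1]=[0, 0, 0, 0]
Initial: VV[2]=[0, 0, 0, 0]
Initial: VV[3]=[0, 0, 0, 0]
Event 1: SEND 2->3: VV[2][2]++ -> VV[2]=[0, 0, 1, 0], msg_vec=[0, 0, 1, 0]; VV[3]=max(VV[3],msg_vec) then VV[3][3]++ -> VV[3]=[0, 0, 1, 1]
Event 2: LOCAL 0: VV[0][0]++ -> VV[0]=[1, 0, 0, 0]
Event 3: LOCAL 3: VV[3][3]++ -> VV[3]=[0, 0, 1, 2]
Event 4: LOCAL 1: VV[1][1]++ -> VV[1]=[0, 1, 0, 0]
Event 5: LOCAL 3: VV[3][3]++ -> VV[3]=[0, 0, 1, 3]
Event 6: LOCAL 0: VV[0][0]++ -> VV[0]=[2, 0, 0, 0]
Event 7: SEND 0->2: VV[0][0]++ -> VV[0]=[3, 0, 0, 0], msg_vec=[3, 0, 0, 0]; VV[2]=max(VV[2],msg_vec) then VV[2][2]++ -> VV[2]=[3, 0, 2, 0]
Event 8: LOCAL 2: VV[2][2]++ -> VV[2]=[3, 0, 3, 0]
Event 5 stamp: [0, 0, 1, 3]
Event 6 stamp: [2, 0, 0, 0]
[0, 0, 1, 3] <= [2, 0, 0, 0]? False
[2, 0, 0, 0] <= [0, 0, 1, 3]? False
Relation: concurrent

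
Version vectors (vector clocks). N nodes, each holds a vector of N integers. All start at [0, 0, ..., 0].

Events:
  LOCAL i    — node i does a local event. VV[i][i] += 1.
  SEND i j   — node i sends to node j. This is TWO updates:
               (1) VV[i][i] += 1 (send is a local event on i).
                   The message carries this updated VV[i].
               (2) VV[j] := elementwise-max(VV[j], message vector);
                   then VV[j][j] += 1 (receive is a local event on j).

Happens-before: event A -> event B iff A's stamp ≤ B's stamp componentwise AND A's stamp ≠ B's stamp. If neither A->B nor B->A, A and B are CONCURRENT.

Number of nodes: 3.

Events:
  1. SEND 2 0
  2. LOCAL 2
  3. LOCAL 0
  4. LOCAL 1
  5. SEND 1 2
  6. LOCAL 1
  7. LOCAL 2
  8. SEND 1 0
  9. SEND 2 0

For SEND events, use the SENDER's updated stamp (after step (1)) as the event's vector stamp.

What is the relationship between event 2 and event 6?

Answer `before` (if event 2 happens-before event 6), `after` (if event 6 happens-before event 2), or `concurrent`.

Initial: VV[0]=[0, 0, 0]
Initial: VV[1]=[0, 0, 0]
Initial: VV[2]=[0, 0, 0]
Event 1: SEND 2->0: VV[2][2]++ -> VV[2]=[0, 0, 1], msg_vec=[0, 0, 1]; VV[0]=max(VV[0],msg_vec) then VV[0][0]++ -> VV[0]=[1, 0, 1]
Event 2: LOCAL 2: VV[2][2]++ -> VV[2]=[0, 0, 2]
Event 3: LOCAL 0: VV[0][0]++ -> VV[0]=[2, 0, 1]
Event 4: LOCAL 1: VV[1][1]++ -> VV[1]=[0, 1, 0]
Event 5: SEND 1->2: VV[1][1]++ -> VV[1]=[0, 2, 0], msg_vec=[0, 2, 0]; VV[2]=max(VV[2],msg_vec) then VV[2][2]++ -> VV[2]=[0, 2, 3]
Event 6: LOCAL 1: VV[1][1]++ -> VV[1]=[0, 3, 0]
Event 7: LOCAL 2: VV[2][2]++ -> VV[2]=[0, 2, 4]
Event 8: SEND 1->0: VV[1][1]++ -> VV[1]=[0, 4, 0], msg_vec=[0, 4, 0]; VV[0]=max(VV[0],msg_vec) then VV[0][0]++ -> VV[0]=[3, 4, 1]
Event 9: SEND 2->0: VV[2][2]++ -> VV[2]=[0, 2, 5], msg_vec=[0, 2, 5]; VV[0]=max(VV[0],msg_vec) then VV[0][0]++ -> VV[0]=[4, 4, 5]
Event 2 stamp: [0, 0, 2]
Event 6 stamp: [0, 3, 0]
[0, 0, 2] <= [0, 3, 0]? False
[0, 3, 0] <= [0, 0, 2]? False
Relation: concurrent

Answer: concurrent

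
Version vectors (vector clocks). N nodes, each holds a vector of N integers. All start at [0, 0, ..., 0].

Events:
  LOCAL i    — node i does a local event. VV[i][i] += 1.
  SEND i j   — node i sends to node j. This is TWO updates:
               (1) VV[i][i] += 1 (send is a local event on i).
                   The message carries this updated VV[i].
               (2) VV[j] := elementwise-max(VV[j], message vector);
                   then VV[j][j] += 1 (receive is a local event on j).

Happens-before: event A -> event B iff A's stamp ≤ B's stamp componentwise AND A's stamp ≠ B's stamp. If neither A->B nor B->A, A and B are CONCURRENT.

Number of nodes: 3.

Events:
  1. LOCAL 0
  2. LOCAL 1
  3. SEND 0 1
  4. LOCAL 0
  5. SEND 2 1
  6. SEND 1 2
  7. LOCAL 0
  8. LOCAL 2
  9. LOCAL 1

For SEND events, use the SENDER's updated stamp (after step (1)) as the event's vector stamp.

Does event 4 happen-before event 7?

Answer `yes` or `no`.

Answer: yes

Derivation:
Initial: VV[0]=[0, 0, 0]
Initial: VV[1]=[0, 0, 0]
Initial: VV[2]=[0, 0, 0]
Event 1: LOCAL 0: VV[0][0]++ -> VV[0]=[1, 0, 0]
Event 2: LOCAL 1: VV[1][1]++ -> VV[1]=[0, 1, 0]
Event 3: SEND 0->1: VV[0][0]++ -> VV[0]=[2, 0, 0], msg_vec=[2, 0, 0]; VV[1]=max(VV[1],msg_vec) then VV[1][1]++ -> VV[1]=[2, 2, 0]
Event 4: LOCAL 0: VV[0][0]++ -> VV[0]=[3, 0, 0]
Event 5: SEND 2->1: VV[2][2]++ -> VV[2]=[0, 0, 1], msg_vec=[0, 0, 1]; VV[1]=max(VV[1],msg_vec) then VV[1][1]++ -> VV[1]=[2, 3, 1]
Event 6: SEND 1->2: VV[1][1]++ -> VV[1]=[2, 4, 1], msg_vec=[2, 4, 1]; VV[2]=max(VV[2],msg_vec) then VV[2][2]++ -> VV[2]=[2, 4, 2]
Event 7: LOCAL 0: VV[0][0]++ -> VV[0]=[4, 0, 0]
Event 8: LOCAL 2: VV[2][2]++ -> VV[2]=[2, 4, 3]
Event 9: LOCAL 1: VV[1][1]++ -> VV[1]=[2, 5, 1]
Event 4 stamp: [3, 0, 0]
Event 7 stamp: [4, 0, 0]
[3, 0, 0] <= [4, 0, 0]? True. Equal? False. Happens-before: True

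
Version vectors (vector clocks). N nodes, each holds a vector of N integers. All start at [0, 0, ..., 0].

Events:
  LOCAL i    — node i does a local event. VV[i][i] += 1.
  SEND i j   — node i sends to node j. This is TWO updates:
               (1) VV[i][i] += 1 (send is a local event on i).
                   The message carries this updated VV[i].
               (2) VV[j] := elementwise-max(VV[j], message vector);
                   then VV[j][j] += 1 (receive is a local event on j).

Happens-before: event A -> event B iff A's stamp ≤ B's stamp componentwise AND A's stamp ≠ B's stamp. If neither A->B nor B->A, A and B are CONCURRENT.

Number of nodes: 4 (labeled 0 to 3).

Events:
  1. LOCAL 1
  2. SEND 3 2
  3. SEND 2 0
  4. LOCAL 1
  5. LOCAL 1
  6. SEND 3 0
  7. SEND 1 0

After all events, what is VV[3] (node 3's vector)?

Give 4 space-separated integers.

Initial: VV[0]=[0, 0, 0, 0]
Initial: VV[1]=[0, 0, 0, 0]
Initial: VV[2]=[0, 0, 0, 0]
Initial: VV[3]=[0, 0, 0, 0]
Event 1: LOCAL 1: VV[1][1]++ -> VV[1]=[0, 1, 0, 0]
Event 2: SEND 3->2: VV[3][3]++ -> VV[3]=[0, 0, 0, 1], msg_vec=[0, 0, 0, 1]; VV[2]=max(VV[2],msg_vec) then VV[2][2]++ -> VV[2]=[0, 0, 1, 1]
Event 3: SEND 2->0: VV[2][2]++ -> VV[2]=[0, 0, 2, 1], msg_vec=[0, 0, 2, 1]; VV[0]=max(VV[0],msg_vec) then VV[0][0]++ -> VV[0]=[1, 0, 2, 1]
Event 4: LOCAL 1: VV[1][1]++ -> VV[1]=[0, 2, 0, 0]
Event 5: LOCAL 1: VV[1][1]++ -> VV[1]=[0, 3, 0, 0]
Event 6: SEND 3->0: VV[3][3]++ -> VV[3]=[0, 0, 0, 2], msg_vec=[0, 0, 0, 2]; VV[0]=max(VV[0],msg_vec) then VV[0][0]++ -> VV[0]=[2, 0, 2, 2]
Event 7: SEND 1->0: VV[1][1]++ -> VV[1]=[0, 4, 0, 0], msg_vec=[0, 4, 0, 0]; VV[0]=max(VV[0],msg_vec) then VV[0][0]++ -> VV[0]=[3, 4, 2, 2]
Final vectors: VV[0]=[3, 4, 2, 2]; VV[1]=[0, 4, 0, 0]; VV[2]=[0, 0, 2, 1]; VV[3]=[0, 0, 0, 2]

Answer: 0 0 0 2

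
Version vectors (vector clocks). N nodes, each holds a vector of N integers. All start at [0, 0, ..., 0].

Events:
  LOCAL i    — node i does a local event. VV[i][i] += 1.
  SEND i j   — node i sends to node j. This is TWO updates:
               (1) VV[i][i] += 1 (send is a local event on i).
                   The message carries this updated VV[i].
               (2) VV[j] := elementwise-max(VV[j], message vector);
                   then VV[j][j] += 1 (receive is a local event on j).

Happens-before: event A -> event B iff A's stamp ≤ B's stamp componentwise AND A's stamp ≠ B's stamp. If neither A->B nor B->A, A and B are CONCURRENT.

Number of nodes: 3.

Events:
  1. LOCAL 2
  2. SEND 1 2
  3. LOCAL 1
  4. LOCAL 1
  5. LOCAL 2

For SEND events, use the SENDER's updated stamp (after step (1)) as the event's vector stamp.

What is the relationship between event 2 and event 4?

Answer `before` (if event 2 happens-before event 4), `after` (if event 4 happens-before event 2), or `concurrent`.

Initial: VV[0]=[0, 0, 0]
Initial: VV[1]=[0, 0, 0]
Initial: VV[2]=[0, 0, 0]
Event 1: LOCAL 2: VV[2][2]++ -> VV[2]=[0, 0, 1]
Event 2: SEND 1->2: VV[1][1]++ -> VV[1]=[0, 1, 0], msg_vec=[0, 1, 0]; VV[2]=max(VV[2],msg_vec) then VV[2][2]++ -> VV[2]=[0, 1, 2]
Event 3: LOCAL 1: VV[1][1]++ -> VV[1]=[0, 2, 0]
Event 4: LOCAL 1: VV[1][1]++ -> VV[1]=[0, 3, 0]
Event 5: LOCAL 2: VV[2][2]++ -> VV[2]=[0, 1, 3]
Event 2 stamp: [0, 1, 0]
Event 4 stamp: [0, 3, 0]
[0, 1, 0] <= [0, 3, 0]? True
[0, 3, 0] <= [0, 1, 0]? False
Relation: before

Answer: before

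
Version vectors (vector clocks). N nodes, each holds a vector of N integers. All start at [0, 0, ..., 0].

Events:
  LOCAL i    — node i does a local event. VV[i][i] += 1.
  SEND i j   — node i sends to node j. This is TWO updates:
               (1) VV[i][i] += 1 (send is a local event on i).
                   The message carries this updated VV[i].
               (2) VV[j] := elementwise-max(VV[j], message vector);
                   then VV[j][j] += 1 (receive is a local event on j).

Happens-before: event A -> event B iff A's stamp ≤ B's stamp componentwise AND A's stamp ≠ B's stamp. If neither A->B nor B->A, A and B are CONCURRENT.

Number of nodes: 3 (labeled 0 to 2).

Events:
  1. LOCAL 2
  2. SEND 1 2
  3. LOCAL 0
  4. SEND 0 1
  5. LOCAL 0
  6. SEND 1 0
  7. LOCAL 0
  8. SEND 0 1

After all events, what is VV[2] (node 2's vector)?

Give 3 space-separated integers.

Initial: VV[0]=[0, 0, 0]
Initial: VV[1]=[0, 0, 0]
Initial: VV[2]=[0, 0, 0]
Event 1: LOCAL 2: VV[2][2]++ -> VV[2]=[0, 0, 1]
Event 2: SEND 1->2: VV[1][1]++ -> VV[1]=[0, 1, 0], msg_vec=[0, 1, 0]; VV[2]=max(VV[2],msg_vec) then VV[2][2]++ -> VV[2]=[0, 1, 2]
Event 3: LOCAL 0: VV[0][0]++ -> VV[0]=[1, 0, 0]
Event 4: SEND 0->1: VV[0][0]++ -> VV[0]=[2, 0, 0], msg_vec=[2, 0, 0]; VV[1]=max(VV[1],msg_vec) then VV[1][1]++ -> VV[1]=[2, 2, 0]
Event 5: LOCAL 0: VV[0][0]++ -> VV[0]=[3, 0, 0]
Event 6: SEND 1->0: VV[1][1]++ -> VV[1]=[2, 3, 0], msg_vec=[2, 3, 0]; VV[0]=max(VV[0],msg_vec) then VV[0][0]++ -> VV[0]=[4, 3, 0]
Event 7: LOCAL 0: VV[0][0]++ -> VV[0]=[5, 3, 0]
Event 8: SEND 0->1: VV[0][0]++ -> VV[0]=[6, 3, 0], msg_vec=[6, 3, 0]; VV[1]=max(VV[1],msg_vec) then VV[1][1]++ -> VV[1]=[6, 4, 0]
Final vectors: VV[0]=[6, 3, 0]; VV[1]=[6, 4, 0]; VV[2]=[0, 1, 2]

Answer: 0 1 2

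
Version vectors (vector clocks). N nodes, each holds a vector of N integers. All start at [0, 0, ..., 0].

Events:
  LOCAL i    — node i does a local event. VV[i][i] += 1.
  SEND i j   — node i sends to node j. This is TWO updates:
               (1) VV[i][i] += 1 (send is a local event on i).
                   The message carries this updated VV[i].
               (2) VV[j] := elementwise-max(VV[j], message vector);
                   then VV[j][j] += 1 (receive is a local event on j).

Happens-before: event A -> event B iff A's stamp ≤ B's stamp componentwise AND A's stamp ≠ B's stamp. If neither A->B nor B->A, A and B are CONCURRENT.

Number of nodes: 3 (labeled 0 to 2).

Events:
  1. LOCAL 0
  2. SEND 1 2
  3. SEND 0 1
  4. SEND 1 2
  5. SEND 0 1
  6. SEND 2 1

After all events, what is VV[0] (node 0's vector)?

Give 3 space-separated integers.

Initial: VV[0]=[0, 0, 0]
Initial: VV[1]=[0, 0, 0]
Initial: VV[2]=[0, 0, 0]
Event 1: LOCAL 0: VV[0][0]++ -> VV[0]=[1, 0, 0]
Event 2: SEND 1->2: VV[1][1]++ -> VV[1]=[0, 1, 0], msg_vec=[0, 1, 0]; VV[2]=max(VV[2],msg_vec) then VV[2][2]++ -> VV[2]=[0, 1, 1]
Event 3: SEND 0->1: VV[0][0]++ -> VV[0]=[2, 0, 0], msg_vec=[2, 0, 0]; VV[1]=max(VV[1],msg_vec) then VV[1][1]++ -> VV[1]=[2, 2, 0]
Event 4: SEND 1->2: VV[1][1]++ -> VV[1]=[2, 3, 0], msg_vec=[2, 3, 0]; VV[2]=max(VV[2],msg_vec) then VV[2][2]++ -> VV[2]=[2, 3, 2]
Event 5: SEND 0->1: VV[0][0]++ -> VV[0]=[3, 0, 0], msg_vec=[3, 0, 0]; VV[1]=max(VV[1],msg_vec) then VV[1][1]++ -> VV[1]=[3, 4, 0]
Event 6: SEND 2->1: VV[2][2]++ -> VV[2]=[2, 3, 3], msg_vec=[2, 3, 3]; VV[1]=max(VV[1],msg_vec) then VV[1][1]++ -> VV[1]=[3, 5, 3]
Final vectors: VV[0]=[3, 0, 0]; VV[1]=[3, 5, 3]; VV[2]=[2, 3, 3]

Answer: 3 0 0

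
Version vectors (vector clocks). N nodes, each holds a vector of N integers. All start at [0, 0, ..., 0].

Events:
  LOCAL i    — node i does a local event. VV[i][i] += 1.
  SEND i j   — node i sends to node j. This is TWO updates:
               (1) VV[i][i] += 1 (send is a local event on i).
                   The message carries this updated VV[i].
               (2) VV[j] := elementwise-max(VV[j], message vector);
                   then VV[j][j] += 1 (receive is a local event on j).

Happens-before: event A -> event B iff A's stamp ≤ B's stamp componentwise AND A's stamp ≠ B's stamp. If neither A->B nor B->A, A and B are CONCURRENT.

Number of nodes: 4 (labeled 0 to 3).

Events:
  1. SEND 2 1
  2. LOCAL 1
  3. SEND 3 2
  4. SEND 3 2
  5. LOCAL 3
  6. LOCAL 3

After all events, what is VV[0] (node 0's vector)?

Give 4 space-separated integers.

Answer: 0 0 0 0

Derivation:
Initial: VV[0]=[0, 0, 0, 0]
Initial: VV[1]=[0, 0, 0, 0]
Initial: VV[2]=[0, 0, 0, 0]
Initial: VV[3]=[0, 0, 0, 0]
Event 1: SEND 2->1: VV[2][2]++ -> VV[2]=[0, 0, 1, 0], msg_vec=[0, 0, 1, 0]; VV[1]=max(VV[1],msg_vec) then VV[1][1]++ -> VV[1]=[0, 1, 1, 0]
Event 2: LOCAL 1: VV[1][1]++ -> VV[1]=[0, 2, 1, 0]
Event 3: SEND 3->2: VV[3][3]++ -> VV[3]=[0, 0, 0, 1], msg_vec=[0, 0, 0, 1]; VV[2]=max(VV[2],msg_vec) then VV[2][2]++ -> VV[2]=[0, 0, 2, 1]
Event 4: SEND 3->2: VV[3][3]++ -> VV[3]=[0, 0, 0, 2], msg_vec=[0, 0, 0, 2]; VV[2]=max(VV[2],msg_vec) then VV[2][2]++ -> VV[2]=[0, 0, 3, 2]
Event 5: LOCAL 3: VV[3][3]++ -> VV[3]=[0, 0, 0, 3]
Event 6: LOCAL 3: VV[3][3]++ -> VV[3]=[0, 0, 0, 4]
Final vectors: VV[0]=[0, 0, 0, 0]; VV[1]=[0, 2, 1, 0]; VV[2]=[0, 0, 3, 2]; VV[3]=[0, 0, 0, 4]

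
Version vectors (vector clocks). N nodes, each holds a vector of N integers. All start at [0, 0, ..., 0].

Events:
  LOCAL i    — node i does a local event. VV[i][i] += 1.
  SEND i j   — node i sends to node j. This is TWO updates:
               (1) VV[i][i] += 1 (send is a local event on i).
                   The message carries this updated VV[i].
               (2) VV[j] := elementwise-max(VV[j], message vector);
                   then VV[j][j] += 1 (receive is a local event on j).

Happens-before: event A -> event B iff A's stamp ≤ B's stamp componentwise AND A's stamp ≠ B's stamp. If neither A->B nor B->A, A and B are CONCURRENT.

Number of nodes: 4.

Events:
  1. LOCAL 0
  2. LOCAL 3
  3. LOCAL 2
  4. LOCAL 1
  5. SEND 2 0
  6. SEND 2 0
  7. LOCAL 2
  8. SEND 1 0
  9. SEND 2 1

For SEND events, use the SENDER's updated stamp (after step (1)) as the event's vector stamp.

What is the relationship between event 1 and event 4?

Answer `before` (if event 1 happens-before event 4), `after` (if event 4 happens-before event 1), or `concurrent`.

Answer: concurrent

Derivation:
Initial: VV[0]=[0, 0, 0, 0]
Initial: VV[1]=[0, 0, 0, 0]
Initial: VV[2]=[0, 0, 0, 0]
Initial: VV[3]=[0, 0, 0, 0]
Event 1: LOCAL 0: VV[0][0]++ -> VV[0]=[1, 0, 0, 0]
Event 2: LOCAL 3: VV[3][3]++ -> VV[3]=[0, 0, 0, 1]
Event 3: LOCAL 2: VV[2][2]++ -> VV[2]=[0, 0, 1, 0]
Event 4: LOCAL 1: VV[1][1]++ -> VV[1]=[0, 1, 0, 0]
Event 5: SEND 2->0: VV[2][2]++ -> VV[2]=[0, 0, 2, 0], msg_vec=[0, 0, 2, 0]; VV[0]=max(VV[0],msg_vec) then VV[0][0]++ -> VV[0]=[2, 0, 2, 0]
Event 6: SEND 2->0: VV[2][2]++ -> VV[2]=[0, 0, 3, 0], msg_vec=[0, 0, 3, 0]; VV[0]=max(VV[0],msg_vec) then VV[0][0]++ -> VV[0]=[3, 0, 3, 0]
Event 7: LOCAL 2: VV[2][2]++ -> VV[2]=[0, 0, 4, 0]
Event 8: SEND 1->0: VV[1][1]++ -> VV[1]=[0, 2, 0, 0], msg_vec=[0, 2, 0, 0]; VV[0]=max(VV[0],msg_vec) then VV[0][0]++ -> VV[0]=[4, 2, 3, 0]
Event 9: SEND 2->1: VV[2][2]++ -> VV[2]=[0, 0, 5, 0], msg_vec=[0, 0, 5, 0]; VV[1]=max(VV[1],msg_vec) then VV[1][1]++ -> VV[1]=[0, 3, 5, 0]
Event 1 stamp: [1, 0, 0, 0]
Event 4 stamp: [0, 1, 0, 0]
[1, 0, 0, 0] <= [0, 1, 0, 0]? False
[0, 1, 0, 0] <= [1, 0, 0, 0]? False
Relation: concurrent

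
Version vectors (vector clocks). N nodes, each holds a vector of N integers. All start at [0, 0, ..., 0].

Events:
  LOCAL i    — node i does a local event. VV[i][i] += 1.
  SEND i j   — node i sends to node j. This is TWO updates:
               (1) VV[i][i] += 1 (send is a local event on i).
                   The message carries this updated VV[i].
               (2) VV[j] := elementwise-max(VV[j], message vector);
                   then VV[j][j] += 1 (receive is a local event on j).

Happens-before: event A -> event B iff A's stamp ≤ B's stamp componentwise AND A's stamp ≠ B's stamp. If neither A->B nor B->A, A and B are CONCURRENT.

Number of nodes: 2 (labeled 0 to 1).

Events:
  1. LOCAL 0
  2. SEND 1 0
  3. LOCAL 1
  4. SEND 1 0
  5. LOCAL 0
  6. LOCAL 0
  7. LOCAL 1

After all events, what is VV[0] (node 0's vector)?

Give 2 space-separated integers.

Answer: 5 3

Derivation:
Initial: VV[0]=[0, 0]
Initial: VV[1]=[0, 0]
Event 1: LOCAL 0: VV[0][0]++ -> VV[0]=[1, 0]
Event 2: SEND 1->0: VV[1][1]++ -> VV[1]=[0, 1], msg_vec=[0, 1]; VV[0]=max(VV[0],msg_vec) then VV[0][0]++ -> VV[0]=[2, 1]
Event 3: LOCAL 1: VV[1][1]++ -> VV[1]=[0, 2]
Event 4: SEND 1->0: VV[1][1]++ -> VV[1]=[0, 3], msg_vec=[0, 3]; VV[0]=max(VV[0],msg_vec) then VV[0][0]++ -> VV[0]=[3, 3]
Event 5: LOCAL 0: VV[0][0]++ -> VV[0]=[4, 3]
Event 6: LOCAL 0: VV[0][0]++ -> VV[0]=[5, 3]
Event 7: LOCAL 1: VV[1][1]++ -> VV[1]=[0, 4]
Final vectors: VV[0]=[5, 3]; VV[1]=[0, 4]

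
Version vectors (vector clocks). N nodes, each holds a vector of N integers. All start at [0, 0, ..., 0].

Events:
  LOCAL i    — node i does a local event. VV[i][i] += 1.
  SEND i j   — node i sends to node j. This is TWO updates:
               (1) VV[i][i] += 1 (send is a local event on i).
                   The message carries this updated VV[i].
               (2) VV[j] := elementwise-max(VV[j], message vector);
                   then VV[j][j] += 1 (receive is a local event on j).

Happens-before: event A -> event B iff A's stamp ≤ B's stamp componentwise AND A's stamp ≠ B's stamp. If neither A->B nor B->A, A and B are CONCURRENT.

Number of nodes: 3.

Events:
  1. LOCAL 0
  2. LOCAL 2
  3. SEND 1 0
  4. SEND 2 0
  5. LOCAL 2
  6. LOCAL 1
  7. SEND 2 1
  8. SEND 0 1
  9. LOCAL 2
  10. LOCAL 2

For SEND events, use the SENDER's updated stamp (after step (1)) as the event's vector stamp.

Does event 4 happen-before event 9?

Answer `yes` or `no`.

Initial: VV[0]=[0, 0, 0]
Initial: VV[1]=[0, 0, 0]
Initial: VV[2]=[0, 0, 0]
Event 1: LOCAL 0: VV[0][0]++ -> VV[0]=[1, 0, 0]
Event 2: LOCAL 2: VV[2][2]++ -> VV[2]=[0, 0, 1]
Event 3: SEND 1->0: VV[1][1]++ -> VV[1]=[0, 1, 0], msg_vec=[0, 1, 0]; VV[0]=max(VV[0],msg_vec) then VV[0][0]++ -> VV[0]=[2, 1, 0]
Event 4: SEND 2->0: VV[2][2]++ -> VV[2]=[0, 0, 2], msg_vec=[0, 0, 2]; VV[0]=max(VV[0],msg_vec) then VV[0][0]++ -> VV[0]=[3, 1, 2]
Event 5: LOCAL 2: VV[2][2]++ -> VV[2]=[0, 0, 3]
Event 6: LOCAL 1: VV[1][1]++ -> VV[1]=[0, 2, 0]
Event 7: SEND 2->1: VV[2][2]++ -> VV[2]=[0, 0, 4], msg_vec=[0, 0, 4]; VV[1]=max(VV[1],msg_vec) then VV[1][1]++ -> VV[1]=[0, 3, 4]
Event 8: SEND 0->1: VV[0][0]++ -> VV[0]=[4, 1, 2], msg_vec=[4, 1, 2]; VV[1]=max(VV[1],msg_vec) then VV[1][1]++ -> VV[1]=[4, 4, 4]
Event 9: LOCAL 2: VV[2][2]++ -> VV[2]=[0, 0, 5]
Event 10: LOCAL 2: VV[2][2]++ -> VV[2]=[0, 0, 6]
Event 4 stamp: [0, 0, 2]
Event 9 stamp: [0, 0, 5]
[0, 0, 2] <= [0, 0, 5]? True. Equal? False. Happens-before: True

Answer: yes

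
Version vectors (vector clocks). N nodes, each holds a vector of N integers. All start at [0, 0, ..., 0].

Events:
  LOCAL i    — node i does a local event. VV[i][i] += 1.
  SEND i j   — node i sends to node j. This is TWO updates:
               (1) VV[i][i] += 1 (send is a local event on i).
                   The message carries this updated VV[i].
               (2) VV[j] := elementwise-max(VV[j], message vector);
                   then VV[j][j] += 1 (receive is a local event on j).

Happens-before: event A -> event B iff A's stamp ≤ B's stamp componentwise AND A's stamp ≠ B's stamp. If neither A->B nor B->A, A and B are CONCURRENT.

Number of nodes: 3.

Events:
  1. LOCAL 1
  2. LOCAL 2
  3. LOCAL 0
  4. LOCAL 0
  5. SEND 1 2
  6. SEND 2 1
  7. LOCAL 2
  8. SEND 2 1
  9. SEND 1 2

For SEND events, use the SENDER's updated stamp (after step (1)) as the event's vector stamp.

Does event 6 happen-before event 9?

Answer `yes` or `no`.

Answer: yes

Derivation:
Initial: VV[0]=[0, 0, 0]
Initial: VV[1]=[0, 0, 0]
Initial: VV[2]=[0, 0, 0]
Event 1: LOCAL 1: VV[1][1]++ -> VV[1]=[0, 1, 0]
Event 2: LOCAL 2: VV[2][2]++ -> VV[2]=[0, 0, 1]
Event 3: LOCAL 0: VV[0][0]++ -> VV[0]=[1, 0, 0]
Event 4: LOCAL 0: VV[0][0]++ -> VV[0]=[2, 0, 0]
Event 5: SEND 1->2: VV[1][1]++ -> VV[1]=[0, 2, 0], msg_vec=[0, 2, 0]; VV[2]=max(VV[2],msg_vec) then VV[2][2]++ -> VV[2]=[0, 2, 2]
Event 6: SEND 2->1: VV[2][2]++ -> VV[2]=[0, 2, 3], msg_vec=[0, 2, 3]; VV[1]=max(VV[1],msg_vec) then VV[1][1]++ -> VV[1]=[0, 3, 3]
Event 7: LOCAL 2: VV[2][2]++ -> VV[2]=[0, 2, 4]
Event 8: SEND 2->1: VV[2][2]++ -> VV[2]=[0, 2, 5], msg_vec=[0, 2, 5]; VV[1]=max(VV[1],msg_vec) then VV[1][1]++ -> VV[1]=[0, 4, 5]
Event 9: SEND 1->2: VV[1][1]++ -> VV[1]=[0, 5, 5], msg_vec=[0, 5, 5]; VV[2]=max(VV[2],msg_vec) then VV[2][2]++ -> VV[2]=[0, 5, 6]
Event 6 stamp: [0, 2, 3]
Event 9 stamp: [0, 5, 5]
[0, 2, 3] <= [0, 5, 5]? True. Equal? False. Happens-before: True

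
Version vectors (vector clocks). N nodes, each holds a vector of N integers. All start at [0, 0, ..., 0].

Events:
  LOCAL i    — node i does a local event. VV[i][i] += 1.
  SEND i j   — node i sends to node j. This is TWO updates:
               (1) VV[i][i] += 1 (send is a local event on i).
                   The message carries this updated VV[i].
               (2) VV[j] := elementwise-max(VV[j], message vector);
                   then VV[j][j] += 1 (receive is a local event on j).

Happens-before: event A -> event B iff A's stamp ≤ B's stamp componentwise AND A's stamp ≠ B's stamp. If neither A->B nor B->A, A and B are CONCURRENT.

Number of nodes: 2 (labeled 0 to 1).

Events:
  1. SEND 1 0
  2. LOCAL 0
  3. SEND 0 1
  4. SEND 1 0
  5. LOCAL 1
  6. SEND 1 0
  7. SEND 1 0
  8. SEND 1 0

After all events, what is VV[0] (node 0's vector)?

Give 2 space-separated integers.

Initial: VV[0]=[0, 0]
Initial: VV[1]=[0, 0]
Event 1: SEND 1->0: VV[1][1]++ -> VV[1]=[0, 1], msg_vec=[0, 1]; VV[0]=max(VV[0],msg_vec) then VV[0][0]++ -> VV[0]=[1, 1]
Event 2: LOCAL 0: VV[0][0]++ -> VV[0]=[2, 1]
Event 3: SEND 0->1: VV[0][0]++ -> VV[0]=[3, 1], msg_vec=[3, 1]; VV[1]=max(VV[1],msg_vec) then VV[1][1]++ -> VV[1]=[3, 2]
Event 4: SEND 1->0: VV[1][1]++ -> VV[1]=[3, 3], msg_vec=[3, 3]; VV[0]=max(VV[0],msg_vec) then VV[0][0]++ -> VV[0]=[4, 3]
Event 5: LOCAL 1: VV[1][1]++ -> VV[1]=[3, 4]
Event 6: SEND 1->0: VV[1][1]++ -> VV[1]=[3, 5], msg_vec=[3, 5]; VV[0]=max(VV[0],msg_vec) then VV[0][0]++ -> VV[0]=[5, 5]
Event 7: SEND 1->0: VV[1][1]++ -> VV[1]=[3, 6], msg_vec=[3, 6]; VV[0]=max(VV[0],msg_vec) then VV[0][0]++ -> VV[0]=[6, 6]
Event 8: SEND 1->0: VV[1][1]++ -> VV[1]=[3, 7], msg_vec=[3, 7]; VV[0]=max(VV[0],msg_vec) then VV[0][0]++ -> VV[0]=[7, 7]
Final vectors: VV[0]=[7, 7]; VV[1]=[3, 7]

Answer: 7 7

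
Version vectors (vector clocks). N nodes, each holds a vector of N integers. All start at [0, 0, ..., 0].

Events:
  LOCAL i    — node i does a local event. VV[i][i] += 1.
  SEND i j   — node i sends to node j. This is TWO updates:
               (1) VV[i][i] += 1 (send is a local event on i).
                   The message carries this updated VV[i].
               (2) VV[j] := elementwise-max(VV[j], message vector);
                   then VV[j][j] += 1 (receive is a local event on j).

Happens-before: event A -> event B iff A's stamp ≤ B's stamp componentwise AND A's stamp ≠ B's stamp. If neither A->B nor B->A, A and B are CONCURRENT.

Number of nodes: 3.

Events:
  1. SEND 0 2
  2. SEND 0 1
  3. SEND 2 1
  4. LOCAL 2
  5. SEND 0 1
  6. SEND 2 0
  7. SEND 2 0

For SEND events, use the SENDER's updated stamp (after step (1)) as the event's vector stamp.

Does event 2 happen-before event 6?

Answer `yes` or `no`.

Answer: no

Derivation:
Initial: VV[0]=[0, 0, 0]
Initial: VV[1]=[0, 0, 0]
Initial: VV[2]=[0, 0, 0]
Event 1: SEND 0->2: VV[0][0]++ -> VV[0]=[1, 0, 0], msg_vec=[1, 0, 0]; VV[2]=max(VV[2],msg_vec) then VV[2][2]++ -> VV[2]=[1, 0, 1]
Event 2: SEND 0->1: VV[0][0]++ -> VV[0]=[2, 0, 0], msg_vec=[2, 0, 0]; VV[1]=max(VV[1],msg_vec) then VV[1][1]++ -> VV[1]=[2, 1, 0]
Event 3: SEND 2->1: VV[2][2]++ -> VV[2]=[1, 0, 2], msg_vec=[1, 0, 2]; VV[1]=max(VV[1],msg_vec) then VV[1][1]++ -> VV[1]=[2, 2, 2]
Event 4: LOCAL 2: VV[2][2]++ -> VV[2]=[1, 0, 3]
Event 5: SEND 0->1: VV[0][0]++ -> VV[0]=[3, 0, 0], msg_vec=[3, 0, 0]; VV[1]=max(VV[1],msg_vec) then VV[1][1]++ -> VV[1]=[3, 3, 2]
Event 6: SEND 2->0: VV[2][2]++ -> VV[2]=[1, 0, 4], msg_vec=[1, 0, 4]; VV[0]=max(VV[0],msg_vec) then VV[0][0]++ -> VV[0]=[4, 0, 4]
Event 7: SEND 2->0: VV[2][2]++ -> VV[2]=[1, 0, 5], msg_vec=[1, 0, 5]; VV[0]=max(VV[0],msg_vec) then VV[0][0]++ -> VV[0]=[5, 0, 5]
Event 2 stamp: [2, 0, 0]
Event 6 stamp: [1, 0, 4]
[2, 0, 0] <= [1, 0, 4]? False. Equal? False. Happens-before: False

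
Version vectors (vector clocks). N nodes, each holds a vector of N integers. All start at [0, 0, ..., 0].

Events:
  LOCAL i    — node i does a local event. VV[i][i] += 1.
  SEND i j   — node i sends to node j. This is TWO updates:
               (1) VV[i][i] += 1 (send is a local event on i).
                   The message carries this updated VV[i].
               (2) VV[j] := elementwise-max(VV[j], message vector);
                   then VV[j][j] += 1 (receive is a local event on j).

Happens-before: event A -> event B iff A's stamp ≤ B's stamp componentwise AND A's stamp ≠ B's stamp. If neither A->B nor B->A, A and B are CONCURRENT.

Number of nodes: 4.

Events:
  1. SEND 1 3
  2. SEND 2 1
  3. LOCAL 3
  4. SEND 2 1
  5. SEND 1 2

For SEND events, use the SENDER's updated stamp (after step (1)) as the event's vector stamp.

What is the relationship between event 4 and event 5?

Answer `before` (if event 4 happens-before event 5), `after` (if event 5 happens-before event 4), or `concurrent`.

Answer: before

Derivation:
Initial: VV[0]=[0, 0, 0, 0]
Initial: VV[1]=[0, 0, 0, 0]
Initial: VV[2]=[0, 0, 0, 0]
Initial: VV[3]=[0, 0, 0, 0]
Event 1: SEND 1->3: VV[1][1]++ -> VV[1]=[0, 1, 0, 0], msg_vec=[0, 1, 0, 0]; VV[3]=max(VV[3],msg_vec) then VV[3][3]++ -> VV[3]=[0, 1, 0, 1]
Event 2: SEND 2->1: VV[2][2]++ -> VV[2]=[0, 0, 1, 0], msg_vec=[0, 0, 1, 0]; VV[1]=max(VV[1],msg_vec) then VV[1][1]++ -> VV[1]=[0, 2, 1, 0]
Event 3: LOCAL 3: VV[3][3]++ -> VV[3]=[0, 1, 0, 2]
Event 4: SEND 2->1: VV[2][2]++ -> VV[2]=[0, 0, 2, 0], msg_vec=[0, 0, 2, 0]; VV[1]=max(VV[1],msg_vec) then VV[1][1]++ -> VV[1]=[0, 3, 2, 0]
Event 5: SEND 1->2: VV[1][1]++ -> VV[1]=[0, 4, 2, 0], msg_vec=[0, 4, 2, 0]; VV[2]=max(VV[2],msg_vec) then VV[2][2]++ -> VV[2]=[0, 4, 3, 0]
Event 4 stamp: [0, 0, 2, 0]
Event 5 stamp: [0, 4, 2, 0]
[0, 0, 2, 0] <= [0, 4, 2, 0]? True
[0, 4, 2, 0] <= [0, 0, 2, 0]? False
Relation: before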